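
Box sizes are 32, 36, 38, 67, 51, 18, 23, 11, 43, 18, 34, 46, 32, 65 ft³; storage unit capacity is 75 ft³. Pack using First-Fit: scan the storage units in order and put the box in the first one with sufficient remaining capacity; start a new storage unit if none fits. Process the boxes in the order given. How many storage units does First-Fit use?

32 ft³ → storage unit 1 (remaining 43 ft³)
36 ft³ → storage unit 1 (remaining 7 ft³)
38 ft³ → storage unit 2 (remaining 37 ft³)
67 ft³ → storage unit 3 (remaining 8 ft³)
51 ft³ → storage unit 4 (remaining 24 ft³)
18 ft³ → storage unit 2 (remaining 19 ft³)
23 ft³ → storage unit 4 (remaining 1 ft³)
11 ft³ → storage unit 2 (remaining 8 ft³)
43 ft³ → storage unit 5 (remaining 32 ft³)
18 ft³ → storage unit 5 (remaining 14 ft³)
34 ft³ → storage unit 6 (remaining 41 ft³)
46 ft³ → storage unit 7 (remaining 29 ft³)
32 ft³ → storage unit 6 (remaining 9 ft³)
65 ft³ → storage unit 8 (remaining 10 ft³)

8 storage units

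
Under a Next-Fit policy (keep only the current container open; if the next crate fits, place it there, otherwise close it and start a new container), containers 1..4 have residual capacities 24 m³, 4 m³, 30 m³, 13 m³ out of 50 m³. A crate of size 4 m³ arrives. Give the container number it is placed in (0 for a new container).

4

Next-Fit only looks at container 4, which has 13 m³ free.
4 m³ fits there.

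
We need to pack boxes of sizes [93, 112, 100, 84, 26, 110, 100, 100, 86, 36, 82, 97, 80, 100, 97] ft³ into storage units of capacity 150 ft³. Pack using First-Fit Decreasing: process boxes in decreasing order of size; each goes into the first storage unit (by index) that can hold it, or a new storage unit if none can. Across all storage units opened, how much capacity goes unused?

Sorted descending: 112, 110, 100, 100, 100, 100, 97, 97, 93, 86, 84, 82, 80, 36, 26.
Put 112 ft³ in storage unit 1; 38 ft³ remain.
Put 110 ft³ in storage unit 2; 40 ft³ remain.
Put 100 ft³ in storage unit 3; 50 ft³ remain.
Put 100 ft³ in storage unit 4; 50 ft³ remain.
Put 100 ft³ in storage unit 5; 50 ft³ remain.
Put 100 ft³ in storage unit 6; 50 ft³ remain.
Put 97 ft³ in storage unit 7; 53 ft³ remain.
Put 97 ft³ in storage unit 8; 53 ft³ remain.
Put 93 ft³ in storage unit 9; 57 ft³ remain.
Put 86 ft³ in storage unit 10; 64 ft³ remain.
Put 84 ft³ in storage unit 11; 66 ft³ remain.
Put 82 ft³ in storage unit 12; 68 ft³ remain.
Put 80 ft³ in storage unit 13; 70 ft³ remain.
Put 36 ft³ in storage unit 1; 2 ft³ remain.
Put 26 ft³ in storage unit 2; 14 ft³ remain.
13 storage units × 150 ft³ = 1950 ft³; used 1303 ft³; unused 647 ft³.

647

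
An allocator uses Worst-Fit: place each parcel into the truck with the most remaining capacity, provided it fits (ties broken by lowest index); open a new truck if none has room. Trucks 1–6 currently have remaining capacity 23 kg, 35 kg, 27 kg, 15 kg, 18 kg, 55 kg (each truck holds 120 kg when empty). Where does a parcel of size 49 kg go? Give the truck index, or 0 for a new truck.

6

Trucks with room: truck 6 (55 kg).
Most room is truck 6 with 55 kg free.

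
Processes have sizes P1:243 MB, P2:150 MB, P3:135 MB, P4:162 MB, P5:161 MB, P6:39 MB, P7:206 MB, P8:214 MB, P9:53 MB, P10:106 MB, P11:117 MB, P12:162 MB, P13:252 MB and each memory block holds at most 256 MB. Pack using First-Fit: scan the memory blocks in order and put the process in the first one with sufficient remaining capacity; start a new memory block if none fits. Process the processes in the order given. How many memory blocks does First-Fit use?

Put P1 (243 MB) in memory block 1; 13 MB remain.
Put P2 (150 MB) in memory block 2; 106 MB remain.
Put P3 (135 MB) in memory block 3; 121 MB remain.
Put P4 (162 MB) in memory block 4; 94 MB remain.
Put P5 (161 MB) in memory block 5; 95 MB remain.
Put P6 (39 MB) in memory block 2; 67 MB remain.
Put P7 (206 MB) in memory block 6; 50 MB remain.
Put P8 (214 MB) in memory block 7; 42 MB remain.
Put P9 (53 MB) in memory block 2; 14 MB remain.
Put P10 (106 MB) in memory block 3; 15 MB remain.
Put P11 (117 MB) in memory block 8; 139 MB remain.
Put P12 (162 MB) in memory block 9; 94 MB remain.
Put P13 (252 MB) in memory block 10; 4 MB remain.
Final memory blocks: [243] [150,39,53] [135,106] [162] [161] [206] [214] [117] [162] [252].

10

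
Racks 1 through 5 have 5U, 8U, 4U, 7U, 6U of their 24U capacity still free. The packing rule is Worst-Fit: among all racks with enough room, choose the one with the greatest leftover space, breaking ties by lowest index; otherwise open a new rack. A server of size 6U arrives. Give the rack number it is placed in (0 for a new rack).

2

Racks with room: rack 2 (8U), rack 4 (7U), rack 5 (6U).
Most room is rack 2 with 8U free.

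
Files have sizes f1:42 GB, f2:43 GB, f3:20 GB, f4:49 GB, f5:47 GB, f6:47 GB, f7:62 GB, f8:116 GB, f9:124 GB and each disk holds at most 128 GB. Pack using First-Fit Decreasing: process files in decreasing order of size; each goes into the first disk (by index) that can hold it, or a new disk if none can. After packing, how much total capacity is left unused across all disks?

Sorted descending: 124, 116, 62, 49, 47, 47, 43, 42, 20.
Put 124 GB in disk 1; 4 GB remain.
Put 116 GB in disk 2; 12 GB remain.
Put 62 GB in disk 3; 66 GB remain.
Put 49 GB in disk 3; 17 GB remain.
Put 47 GB in disk 4; 81 GB remain.
Put 47 GB in disk 4; 34 GB remain.
Put 43 GB in disk 5; 85 GB remain.
Put 42 GB in disk 5; 43 GB remain.
Put 20 GB in disk 4; 14 GB remain.
5 disks × 128 GB = 640 GB; used 550 GB; unused 90 GB.

90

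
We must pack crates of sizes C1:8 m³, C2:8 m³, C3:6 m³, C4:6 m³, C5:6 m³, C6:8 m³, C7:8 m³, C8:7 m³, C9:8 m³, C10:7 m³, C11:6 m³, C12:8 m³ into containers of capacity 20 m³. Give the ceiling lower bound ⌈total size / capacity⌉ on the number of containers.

Total size = 8 + 8 + 6 + 6 + 6 + 8 + 8 + 7 + 8 + 7 + 6 + 8 = 86 m³.
⌈86 / 20⌉ = 5.

5 containers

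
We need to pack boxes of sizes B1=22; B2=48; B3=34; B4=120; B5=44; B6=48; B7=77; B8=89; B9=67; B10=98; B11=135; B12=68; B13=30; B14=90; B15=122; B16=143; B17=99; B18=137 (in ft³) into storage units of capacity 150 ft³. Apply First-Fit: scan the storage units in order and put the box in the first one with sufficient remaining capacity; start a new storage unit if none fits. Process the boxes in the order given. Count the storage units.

B1 (22 ft³) → storage unit 1 (remaining 128 ft³)
B2 (48 ft³) → storage unit 1 (remaining 80 ft³)
B3 (34 ft³) → storage unit 1 (remaining 46 ft³)
B4 (120 ft³) → storage unit 2 (remaining 30 ft³)
B5 (44 ft³) → storage unit 1 (remaining 2 ft³)
B6 (48 ft³) → storage unit 3 (remaining 102 ft³)
B7 (77 ft³) → storage unit 3 (remaining 25 ft³)
B8 (89 ft³) → storage unit 4 (remaining 61 ft³)
B9 (67 ft³) → storage unit 5 (remaining 83 ft³)
B10 (98 ft³) → storage unit 6 (remaining 52 ft³)
B11 (135 ft³) → storage unit 7 (remaining 15 ft³)
B12 (68 ft³) → storage unit 5 (remaining 15 ft³)
B13 (30 ft³) → storage unit 2 (remaining 0 ft³)
B14 (90 ft³) → storage unit 8 (remaining 60 ft³)
B15 (122 ft³) → storage unit 9 (remaining 28 ft³)
B16 (143 ft³) → storage unit 10 (remaining 7 ft³)
B17 (99 ft³) → storage unit 11 (remaining 51 ft³)
B18 (137 ft³) → storage unit 12 (remaining 13 ft³)
Final storage units: [22,48,34,44] [120,30] [48,77] [89] [67,68] [98] [135] [90] [122] [143] [99] [137].

12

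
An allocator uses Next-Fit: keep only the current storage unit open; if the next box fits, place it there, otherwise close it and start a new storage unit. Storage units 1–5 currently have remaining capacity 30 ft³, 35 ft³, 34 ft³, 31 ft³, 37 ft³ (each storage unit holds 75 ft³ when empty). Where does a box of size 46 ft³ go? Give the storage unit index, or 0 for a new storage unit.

0

Next-Fit only looks at storage unit 5, which has 37 ft³ free.
46 ft³ does not fit, so a new storage unit is opened.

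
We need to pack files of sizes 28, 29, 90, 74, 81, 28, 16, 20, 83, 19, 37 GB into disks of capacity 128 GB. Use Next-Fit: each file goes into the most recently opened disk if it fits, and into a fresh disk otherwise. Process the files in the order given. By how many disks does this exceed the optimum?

2

Next-Fit: [28,29] [90] [74] [81,28,16] [20,83,19] [37] → 6 disks.
Total size 505 GB; any packing needs at least ⌈505/128⌉ = 4 disks.
An optimal packing achieves that bound: [90,37] [83,29,16] [81,28,19] [74,28,20] → 4 disks.
Excess: 6 − 4 = 2.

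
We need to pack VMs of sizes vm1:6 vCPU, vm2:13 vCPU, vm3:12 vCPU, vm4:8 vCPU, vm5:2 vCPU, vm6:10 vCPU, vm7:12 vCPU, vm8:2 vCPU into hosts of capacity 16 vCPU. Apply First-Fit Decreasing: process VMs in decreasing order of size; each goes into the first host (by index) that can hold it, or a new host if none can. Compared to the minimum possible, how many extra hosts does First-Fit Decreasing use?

0

First-Fit Decreasing: [13,2] [12,2] [12] [10,6] [8] → 5 hosts.
Total size 65 vCPU; any packing needs at least ⌈65/16⌉ = 5 hosts.
So 5 is already optimal.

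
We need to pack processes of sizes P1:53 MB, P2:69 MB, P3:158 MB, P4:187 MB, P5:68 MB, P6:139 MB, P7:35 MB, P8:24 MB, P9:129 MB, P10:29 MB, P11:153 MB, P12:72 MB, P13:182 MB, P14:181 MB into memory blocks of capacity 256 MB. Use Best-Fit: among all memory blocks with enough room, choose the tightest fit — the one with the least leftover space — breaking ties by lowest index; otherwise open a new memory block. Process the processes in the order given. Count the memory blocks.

7

memory block 1: place P1 (53 MB), 203 MB left
memory block 1: place P2 (69 MB), 134 MB left
memory block 2: place P3 (158 MB), 98 MB left
memory block 3: place P4 (187 MB), 69 MB left
memory block 3: place P5 (68 MB), 1 MB left
memory block 4: place P6 (139 MB), 117 MB left
memory block 2: place P7 (35 MB), 63 MB left
memory block 2: place P8 (24 MB), 39 MB left
memory block 1: place P9 (129 MB), 5 MB left
memory block 2: place P10 (29 MB), 10 MB left
memory block 5: place P11 (153 MB), 103 MB left
memory block 5: place P12 (72 MB), 31 MB left
memory block 6: place P13 (182 MB), 74 MB left
memory block 7: place P14 (181 MB), 75 MB left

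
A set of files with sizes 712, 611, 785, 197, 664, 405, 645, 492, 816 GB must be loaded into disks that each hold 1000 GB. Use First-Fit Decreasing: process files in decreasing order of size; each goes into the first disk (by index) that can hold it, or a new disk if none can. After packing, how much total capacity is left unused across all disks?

Sorted descending: 816, 785, 712, 664, 645, 611, 492, 405, 197.
Put 816 GB in disk 1; 184 GB remain.
Put 785 GB in disk 2; 215 GB remain.
Put 712 GB in disk 3; 288 GB remain.
Put 664 GB in disk 4; 336 GB remain.
Put 645 GB in disk 5; 355 GB remain.
Put 611 GB in disk 6; 389 GB remain.
Put 492 GB in disk 7; 508 GB remain.
Put 405 GB in disk 7; 103 GB remain.
Put 197 GB in disk 2; 18 GB remain.
7 disks × 1000 GB = 7000 GB; used 5327 GB; unused 1673 GB.

1673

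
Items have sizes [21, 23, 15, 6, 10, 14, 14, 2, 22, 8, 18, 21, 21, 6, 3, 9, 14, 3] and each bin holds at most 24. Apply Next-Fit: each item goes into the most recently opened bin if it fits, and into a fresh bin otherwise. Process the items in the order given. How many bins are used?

21 → bin 1 (remaining 3)
23 → bin 2 (remaining 1)
15 → bin 3 (remaining 9)
6 → bin 3 (remaining 3)
10 → bin 4 (remaining 14)
14 → bin 4 (remaining 0)
14 → bin 5 (remaining 10)
2 → bin 5 (remaining 8)
22 → bin 6 (remaining 2)
8 → bin 7 (remaining 16)
18 → bin 8 (remaining 6)
21 → bin 9 (remaining 3)
21 → bin 10 (remaining 3)
6 → bin 11 (remaining 18)
3 → bin 11 (remaining 15)
9 → bin 11 (remaining 6)
14 → bin 12 (remaining 10)
3 → bin 12 (remaining 7)
Final bins: [21] [23] [15,6] [10,14] [14,2] [22] [8] [18] [21] [21] [6,3,9] [14,3].

12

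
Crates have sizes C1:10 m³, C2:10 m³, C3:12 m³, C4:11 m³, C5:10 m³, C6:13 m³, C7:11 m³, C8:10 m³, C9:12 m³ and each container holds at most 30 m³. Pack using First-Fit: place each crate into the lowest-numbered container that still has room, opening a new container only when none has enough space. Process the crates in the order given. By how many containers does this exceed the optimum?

First-Fit: [10,10,10] [12,11] [13,11] [10,12] → 4 containers.
Total size 99 m³; any packing needs at least ⌈99/30⌉ = 4 containers.
So 4 is already optimal.

0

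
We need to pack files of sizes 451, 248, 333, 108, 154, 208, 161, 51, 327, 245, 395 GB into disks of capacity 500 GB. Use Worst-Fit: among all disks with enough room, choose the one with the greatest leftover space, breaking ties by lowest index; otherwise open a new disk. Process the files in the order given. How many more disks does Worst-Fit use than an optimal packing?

Worst-Fit: [451] [248,108,51] [333,154] [208,161] [327] [245] [395] → 7 disks.
Total size 2681 GB; any packing needs at least ⌈2681/500⌉ = 6 disks.
An optimal packing achieves that bound: [451] [395,51] [333,161] [327,154] [248,245] [208,108] → 6 disks.
Excess: 7 − 6 = 1.

1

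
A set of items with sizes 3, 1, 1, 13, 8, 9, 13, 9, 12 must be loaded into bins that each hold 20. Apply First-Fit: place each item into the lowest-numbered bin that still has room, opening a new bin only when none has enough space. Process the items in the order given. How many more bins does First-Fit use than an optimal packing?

First-Fit: [3,1,1,13] [8,9] [13] [9] [12] → 5 bins.
Total size 69; any packing needs at least ⌈69/20⌉ = 4 bins.
An optimal packing achieves that bound: [13,3,1,1] [13] [12,8] [9,9] → 4 bins.
Excess: 5 − 4 = 1.

1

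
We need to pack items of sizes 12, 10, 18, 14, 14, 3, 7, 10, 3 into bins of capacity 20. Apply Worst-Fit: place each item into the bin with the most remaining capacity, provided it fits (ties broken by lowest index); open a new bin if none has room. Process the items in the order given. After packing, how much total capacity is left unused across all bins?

12 → bin 1 (remaining 8)
10 → bin 2 (remaining 10)
18 → bin 3 (remaining 2)
14 → bin 4 (remaining 6)
14 → bin 5 (remaining 6)
3 → bin 2 (remaining 7)
7 → bin 1 (remaining 1)
10 → bin 6 (remaining 10)
3 → bin 6 (remaining 7)
6 bins × 20 = 120; used 91; unused 29.

29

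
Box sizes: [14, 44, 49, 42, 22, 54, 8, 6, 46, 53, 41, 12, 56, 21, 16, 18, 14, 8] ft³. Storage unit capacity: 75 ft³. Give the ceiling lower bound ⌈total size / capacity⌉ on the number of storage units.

Total size = 14 + 44 + 49 + 42 + 22 + 54 + 8 + 6 + 46 + 53 + 41 + 12 + 56 + 21 + 16 + 18 + 14 + 8 = 524 ft³.
⌈524 / 75⌉ = 7.

7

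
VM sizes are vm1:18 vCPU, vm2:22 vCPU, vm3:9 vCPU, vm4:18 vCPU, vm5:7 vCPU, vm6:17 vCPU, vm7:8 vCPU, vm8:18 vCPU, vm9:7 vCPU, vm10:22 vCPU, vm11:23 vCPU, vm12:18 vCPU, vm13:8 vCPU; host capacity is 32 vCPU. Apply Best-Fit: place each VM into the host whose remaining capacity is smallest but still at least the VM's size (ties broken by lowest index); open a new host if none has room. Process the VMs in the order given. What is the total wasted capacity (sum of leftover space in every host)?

host 1: place vm1 (18 vCPU), 14 vCPU left
host 2: place vm2 (22 vCPU), 10 vCPU left
host 2: place vm3 (9 vCPU), 1 vCPU left
host 3: place vm4 (18 vCPU), 14 vCPU left
host 1: place vm5 (7 vCPU), 7 vCPU left
host 4: place vm6 (17 vCPU), 15 vCPU left
host 3: place vm7 (8 vCPU), 6 vCPU left
host 5: place vm8 (18 vCPU), 14 vCPU left
host 1: place vm9 (7 vCPU), 0 vCPU left
host 6: place vm10 (22 vCPU), 10 vCPU left
host 7: place vm11 (23 vCPU), 9 vCPU left
host 8: place vm12 (18 vCPU), 14 vCPU left
host 7: place vm13 (8 vCPU), 1 vCPU left
8 hosts × 32 vCPU = 256 vCPU; used 195 vCPU; unused 61 vCPU.

61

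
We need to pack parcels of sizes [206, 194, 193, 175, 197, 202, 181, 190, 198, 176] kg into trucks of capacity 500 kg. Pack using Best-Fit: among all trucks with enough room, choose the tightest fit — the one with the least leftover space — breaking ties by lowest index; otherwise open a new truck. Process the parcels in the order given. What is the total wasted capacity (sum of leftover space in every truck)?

truck 1: place 206 kg, 294 kg left
truck 1: place 194 kg, 100 kg left
truck 2: place 193 kg, 307 kg left
truck 2: place 175 kg, 132 kg left
truck 3: place 197 kg, 303 kg left
truck 3: place 202 kg, 101 kg left
truck 4: place 181 kg, 319 kg left
truck 4: place 190 kg, 129 kg left
truck 5: place 198 kg, 302 kg left
truck 5: place 176 kg, 126 kg left
5 trucks × 500 kg = 2500 kg; used 1912 kg; unused 588 kg.

588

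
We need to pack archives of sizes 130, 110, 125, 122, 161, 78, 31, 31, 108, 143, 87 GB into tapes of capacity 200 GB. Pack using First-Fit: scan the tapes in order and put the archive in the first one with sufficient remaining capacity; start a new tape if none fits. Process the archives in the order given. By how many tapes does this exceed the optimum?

First-Fit: [130,31,31] [110,78] [125] [122] [161] [108,87] [143] → 7 tapes.
7 archives exceed 100 GB (half the capacity), and no two of those can share a tape, so at least 7 tapes are needed.
So 7 is already optimal.

0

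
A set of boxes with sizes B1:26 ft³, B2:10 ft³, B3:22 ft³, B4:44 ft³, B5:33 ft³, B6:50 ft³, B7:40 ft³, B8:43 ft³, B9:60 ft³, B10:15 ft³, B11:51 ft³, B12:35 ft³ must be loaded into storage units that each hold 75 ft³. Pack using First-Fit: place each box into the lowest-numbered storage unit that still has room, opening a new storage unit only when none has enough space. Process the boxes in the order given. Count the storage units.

8

Put B1 (26 ft³) in storage unit 1; 49 ft³ remain.
Put B2 (10 ft³) in storage unit 1; 39 ft³ remain.
Put B3 (22 ft³) in storage unit 1; 17 ft³ remain.
Put B4 (44 ft³) in storage unit 2; 31 ft³ remain.
Put B5 (33 ft³) in storage unit 3; 42 ft³ remain.
Put B6 (50 ft³) in storage unit 4; 25 ft³ remain.
Put B7 (40 ft³) in storage unit 3; 2 ft³ remain.
Put B8 (43 ft³) in storage unit 5; 32 ft³ remain.
Put B9 (60 ft³) in storage unit 6; 15 ft³ remain.
Put B10 (15 ft³) in storage unit 1; 2 ft³ remain.
Put B11 (51 ft³) in storage unit 7; 24 ft³ remain.
Put B12 (35 ft³) in storage unit 8; 40 ft³ remain.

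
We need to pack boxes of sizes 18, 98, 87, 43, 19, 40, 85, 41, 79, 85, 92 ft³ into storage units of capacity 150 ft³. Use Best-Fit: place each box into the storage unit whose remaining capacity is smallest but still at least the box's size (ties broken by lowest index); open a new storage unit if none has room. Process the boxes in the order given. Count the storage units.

6 storage units

storage unit 1: place 18 ft³, 132 ft³ left
storage unit 1: place 98 ft³, 34 ft³ left
storage unit 2: place 87 ft³, 63 ft³ left
storage unit 2: place 43 ft³, 20 ft³ left
storage unit 2: place 19 ft³, 1 ft³ left
storage unit 3: place 40 ft³, 110 ft³ left
storage unit 3: place 85 ft³, 25 ft³ left
storage unit 4: place 41 ft³, 109 ft³ left
storage unit 4: place 79 ft³, 30 ft³ left
storage unit 5: place 85 ft³, 65 ft³ left
storage unit 6: place 92 ft³, 58 ft³ left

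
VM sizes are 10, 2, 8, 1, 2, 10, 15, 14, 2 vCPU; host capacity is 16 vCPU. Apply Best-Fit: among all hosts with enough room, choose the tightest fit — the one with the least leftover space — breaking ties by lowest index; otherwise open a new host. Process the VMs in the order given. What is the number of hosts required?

host 1: place 10 vCPU, 6 vCPU left
host 1: place 2 vCPU, 4 vCPU left
host 2: place 8 vCPU, 8 vCPU left
host 1: place 1 vCPU, 3 vCPU left
host 1: place 2 vCPU, 1 vCPU left
host 3: place 10 vCPU, 6 vCPU left
host 4: place 15 vCPU, 1 vCPU left
host 5: place 14 vCPU, 2 vCPU left
host 5: place 2 vCPU, 0 vCPU left

5 hosts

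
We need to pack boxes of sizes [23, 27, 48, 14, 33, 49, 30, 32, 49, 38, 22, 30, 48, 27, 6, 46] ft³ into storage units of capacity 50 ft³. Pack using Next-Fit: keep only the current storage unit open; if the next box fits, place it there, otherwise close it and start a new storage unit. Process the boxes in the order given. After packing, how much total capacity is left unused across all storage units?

Put 23 ft³ in storage unit 1; 27 ft³ remain.
Put 27 ft³ in storage unit 1; 0 ft³ remain.
Put 48 ft³ in storage unit 2; 2 ft³ remain.
Put 14 ft³ in storage unit 3; 36 ft³ remain.
Put 33 ft³ in storage unit 3; 3 ft³ remain.
Put 49 ft³ in storage unit 4; 1 ft³ remain.
Put 30 ft³ in storage unit 5; 20 ft³ remain.
Put 32 ft³ in storage unit 6; 18 ft³ remain.
Put 49 ft³ in storage unit 7; 1 ft³ remain.
Put 38 ft³ in storage unit 8; 12 ft³ remain.
Put 22 ft³ in storage unit 9; 28 ft³ remain.
Put 30 ft³ in storage unit 10; 20 ft³ remain.
Put 48 ft³ in storage unit 11; 2 ft³ remain.
Put 27 ft³ in storage unit 12; 23 ft³ remain.
Put 6 ft³ in storage unit 12; 17 ft³ remain.
Put 46 ft³ in storage unit 13; 4 ft³ remain.
13 storage units × 50 ft³ = 650 ft³; used 522 ft³; unused 128 ft³.

128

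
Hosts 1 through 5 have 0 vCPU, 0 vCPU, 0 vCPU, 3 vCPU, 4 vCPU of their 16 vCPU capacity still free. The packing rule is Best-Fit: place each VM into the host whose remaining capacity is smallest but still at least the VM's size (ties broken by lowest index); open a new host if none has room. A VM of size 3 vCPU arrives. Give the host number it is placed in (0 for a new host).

Hosts with room: host 4 (3 vCPU), host 5 (4 vCPU).
Tightest fit is host 4 with 3 vCPU free.

4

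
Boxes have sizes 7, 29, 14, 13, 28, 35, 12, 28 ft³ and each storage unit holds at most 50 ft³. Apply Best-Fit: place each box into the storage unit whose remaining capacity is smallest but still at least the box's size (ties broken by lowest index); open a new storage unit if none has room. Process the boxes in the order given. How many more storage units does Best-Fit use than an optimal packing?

0

Best-Fit: [7,29,14] [13,28] [35,12] [28] → 4 storage units.
Total size 166 ft³; any packing needs at least ⌈166/50⌉ = 4 storage units.
So 4 is already optimal.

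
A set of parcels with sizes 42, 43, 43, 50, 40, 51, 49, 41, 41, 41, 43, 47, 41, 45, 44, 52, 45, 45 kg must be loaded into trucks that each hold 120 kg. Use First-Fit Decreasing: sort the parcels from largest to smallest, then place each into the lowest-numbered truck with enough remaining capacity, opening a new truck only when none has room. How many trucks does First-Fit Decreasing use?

9 trucks

Sorted descending: 52, 51, 50, 49, 47, 45, 45, 45, 44, 43, 43, 43, 42, 41, 41, 41, 41, 40.
52 kg → truck 1 (remaining 68 kg)
51 kg → truck 1 (remaining 17 kg)
50 kg → truck 2 (remaining 70 kg)
49 kg → truck 2 (remaining 21 kg)
47 kg → truck 3 (remaining 73 kg)
45 kg → truck 3 (remaining 28 kg)
45 kg → truck 4 (remaining 75 kg)
45 kg → truck 4 (remaining 30 kg)
44 kg → truck 5 (remaining 76 kg)
43 kg → truck 5 (remaining 33 kg)
43 kg → truck 6 (remaining 77 kg)
43 kg → truck 6 (remaining 34 kg)
42 kg → truck 7 (remaining 78 kg)
41 kg → truck 7 (remaining 37 kg)
41 kg → truck 8 (remaining 79 kg)
41 kg → truck 8 (remaining 38 kg)
41 kg → truck 9 (remaining 79 kg)
40 kg → truck 9 (remaining 39 kg)
Final trucks: [52,51] [50,49] [47,45] [45,45] [44,43] [43,43] [42,41] [41,41] [41,40].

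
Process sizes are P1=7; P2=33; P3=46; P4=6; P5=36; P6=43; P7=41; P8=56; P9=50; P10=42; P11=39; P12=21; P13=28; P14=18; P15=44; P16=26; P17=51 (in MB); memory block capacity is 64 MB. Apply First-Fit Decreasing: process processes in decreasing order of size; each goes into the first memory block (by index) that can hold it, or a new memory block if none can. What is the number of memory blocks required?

Sorted descending: 56, 51, 50, 46, 44, 43, 42, 41, 39, 36, 33, 28, 26, 21, 18, 7, 6.
56 MB → memory block 1 (remaining 8 MB)
51 MB → memory block 2 (remaining 13 MB)
50 MB → memory block 3 (remaining 14 MB)
46 MB → memory block 4 (remaining 18 MB)
44 MB → memory block 5 (remaining 20 MB)
43 MB → memory block 6 (remaining 21 MB)
42 MB → memory block 7 (remaining 22 MB)
41 MB → memory block 8 (remaining 23 MB)
39 MB → memory block 9 (remaining 25 MB)
36 MB → memory block 10 (remaining 28 MB)
33 MB → memory block 11 (remaining 31 MB)
28 MB → memory block 10 (remaining 0 MB)
26 MB → memory block 11 (remaining 5 MB)
21 MB → memory block 6 (remaining 0 MB)
18 MB → memory block 4 (remaining 0 MB)
7 MB → memory block 1 (remaining 1 MB)
6 MB → memory block 2 (remaining 7 MB)
Final memory blocks: [56,7] [51,6] [50] [46,18] [44] [43,21] [42] [41] [39] [36,28] [33,26].

11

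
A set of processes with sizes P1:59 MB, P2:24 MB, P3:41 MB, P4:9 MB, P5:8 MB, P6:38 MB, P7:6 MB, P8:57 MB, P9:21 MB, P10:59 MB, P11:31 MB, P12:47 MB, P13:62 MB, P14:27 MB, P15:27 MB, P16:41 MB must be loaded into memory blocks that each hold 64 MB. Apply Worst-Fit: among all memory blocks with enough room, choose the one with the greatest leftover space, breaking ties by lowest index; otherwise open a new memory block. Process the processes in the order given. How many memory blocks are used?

memory block 1: place P1 (59 MB), 5 MB left
memory block 2: place P2 (24 MB), 40 MB left
memory block 3: place P3 (41 MB), 23 MB left
memory block 2: place P4 (9 MB), 31 MB left
memory block 2: place P5 (8 MB), 23 MB left
memory block 4: place P6 (38 MB), 26 MB left
memory block 4: place P7 (6 MB), 20 MB left
memory block 5: place P8 (57 MB), 7 MB left
memory block 2: place P9 (21 MB), 2 MB left
memory block 6: place P10 (59 MB), 5 MB left
memory block 7: place P11 (31 MB), 33 MB left
memory block 8: place P12 (47 MB), 17 MB left
memory block 9: place P13 (62 MB), 2 MB left
memory block 7: place P14 (27 MB), 6 MB left
memory block 10: place P15 (27 MB), 37 MB left
memory block 11: place P16 (41 MB), 23 MB left
Final memory blocks: [59] [24,9,8,21] [41] [38,6] [57] [59] [31,27] [47] [62] [27] [41].

11 memory blocks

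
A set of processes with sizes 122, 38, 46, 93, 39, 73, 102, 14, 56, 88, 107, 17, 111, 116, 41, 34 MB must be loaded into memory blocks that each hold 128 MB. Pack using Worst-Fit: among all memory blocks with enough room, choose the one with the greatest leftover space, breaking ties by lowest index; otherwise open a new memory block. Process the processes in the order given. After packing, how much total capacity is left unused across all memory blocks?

183

Put 122 MB in memory block 1; 6 MB remain.
Put 38 MB in memory block 2; 90 MB remain.
Put 46 MB in memory block 2; 44 MB remain.
Put 93 MB in memory block 3; 35 MB remain.
Put 39 MB in memory block 2; 5 MB remain.
Put 73 MB in memory block 4; 55 MB remain.
Put 102 MB in memory block 5; 26 MB remain.
Put 14 MB in memory block 4; 41 MB remain.
Put 56 MB in memory block 6; 72 MB remain.
Put 88 MB in memory block 7; 40 MB remain.
Put 107 MB in memory block 8; 21 MB remain.
Put 17 MB in memory block 6; 55 MB remain.
Put 111 MB in memory block 9; 17 MB remain.
Put 116 MB in memory block 10; 12 MB remain.
Put 41 MB in memory block 6; 14 MB remain.
Put 34 MB in memory block 4; 7 MB remain.
10 memory blocks × 128 MB = 1280 MB; used 1097 MB; unused 183 MB.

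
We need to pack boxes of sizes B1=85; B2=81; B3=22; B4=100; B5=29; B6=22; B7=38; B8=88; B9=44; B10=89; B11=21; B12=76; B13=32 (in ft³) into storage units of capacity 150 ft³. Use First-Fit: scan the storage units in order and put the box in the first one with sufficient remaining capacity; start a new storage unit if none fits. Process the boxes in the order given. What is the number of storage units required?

B1 (85 ft³) → storage unit 1 (remaining 65 ft³)
B2 (81 ft³) → storage unit 2 (remaining 69 ft³)
B3 (22 ft³) → storage unit 1 (remaining 43 ft³)
B4 (100 ft³) → storage unit 3 (remaining 50 ft³)
B5 (29 ft³) → storage unit 1 (remaining 14 ft³)
B6 (22 ft³) → storage unit 2 (remaining 47 ft³)
B7 (38 ft³) → storage unit 2 (remaining 9 ft³)
B8 (88 ft³) → storage unit 4 (remaining 62 ft³)
B9 (44 ft³) → storage unit 3 (remaining 6 ft³)
B10 (89 ft³) → storage unit 5 (remaining 61 ft³)
B11 (21 ft³) → storage unit 4 (remaining 41 ft³)
B12 (76 ft³) → storage unit 6 (remaining 74 ft³)
B13 (32 ft³) → storage unit 4 (remaining 9 ft³)
Final storage units: [85,22,29] [81,22,38] [100,44] [88,21,32] [89] [76].

6 storage units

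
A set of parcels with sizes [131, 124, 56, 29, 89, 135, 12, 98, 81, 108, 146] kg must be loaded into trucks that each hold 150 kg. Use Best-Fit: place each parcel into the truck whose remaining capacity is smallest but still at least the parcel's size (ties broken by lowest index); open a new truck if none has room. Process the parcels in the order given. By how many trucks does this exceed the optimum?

Best-Fit: [131] [124] [56,29] [89] [135,12] [98] [81] [108] [146] → 9 trucks.
8 parcels exceed 75 kg (half the capacity), and no two of those can share a truck, so at least 8 trucks are needed.
An optimal packing achieves that bound: [146] [135,12] [131] [124] [108,29] [98] [89,56] [81] → 8 trucks.
Excess: 9 − 8 = 1.

1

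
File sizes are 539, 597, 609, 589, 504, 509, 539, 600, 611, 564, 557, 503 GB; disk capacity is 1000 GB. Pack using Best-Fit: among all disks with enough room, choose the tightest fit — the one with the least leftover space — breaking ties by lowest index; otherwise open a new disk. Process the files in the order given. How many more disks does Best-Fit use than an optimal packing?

0

Best-Fit: [539] [597] [609] [589] [504] [509] [539] [600] [611] [564] [557] [503] → 12 disks.
12 files exceed 500 GB (half the capacity), and no two of those can share a disk, so at least 12 disks are needed.
So 12 is already optimal.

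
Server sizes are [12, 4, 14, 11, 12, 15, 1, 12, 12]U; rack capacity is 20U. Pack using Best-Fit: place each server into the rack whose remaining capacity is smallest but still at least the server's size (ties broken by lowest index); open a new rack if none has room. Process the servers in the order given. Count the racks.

7

12U → rack 1 (remaining 8U)
4U → rack 1 (remaining 4U)
14U → rack 2 (remaining 6U)
11U → rack 3 (remaining 9U)
12U → rack 4 (remaining 8U)
15U → rack 5 (remaining 5U)
1U → rack 1 (remaining 3U)
12U → rack 6 (remaining 8U)
12U → rack 7 (remaining 8U)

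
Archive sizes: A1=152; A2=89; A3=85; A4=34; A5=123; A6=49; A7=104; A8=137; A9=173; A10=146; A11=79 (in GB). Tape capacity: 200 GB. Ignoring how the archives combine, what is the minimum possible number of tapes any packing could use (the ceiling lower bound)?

Total size = 152 + 89 + 85 + 34 + 123 + 49 + 104 + 137 + 173 + 146 + 79 = 1171 GB.
⌈1171 / 200⌉ = 6.

6 tapes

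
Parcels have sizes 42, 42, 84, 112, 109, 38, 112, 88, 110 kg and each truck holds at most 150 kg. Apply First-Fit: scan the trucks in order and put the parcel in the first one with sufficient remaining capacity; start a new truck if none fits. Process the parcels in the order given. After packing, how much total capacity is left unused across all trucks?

truck 1: place 42 kg, 108 kg left
truck 1: place 42 kg, 66 kg left
truck 2: place 84 kg, 66 kg left
truck 3: place 112 kg, 38 kg left
truck 4: place 109 kg, 41 kg left
truck 1: place 38 kg, 28 kg left
truck 5: place 112 kg, 38 kg left
truck 6: place 88 kg, 62 kg left
truck 7: place 110 kg, 40 kg left
7 trucks × 150 kg = 1050 kg; used 737 kg; unused 313 kg.

313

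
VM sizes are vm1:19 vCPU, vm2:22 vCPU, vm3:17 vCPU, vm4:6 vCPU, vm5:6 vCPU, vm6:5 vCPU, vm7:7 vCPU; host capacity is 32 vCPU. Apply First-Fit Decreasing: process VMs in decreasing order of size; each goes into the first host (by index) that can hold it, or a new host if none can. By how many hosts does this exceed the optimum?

First-Fit Decreasing: [22,7] [19,6,6] [17,5] → 3 hosts.
Total size 82 vCPU; any packing needs at least ⌈82/32⌉ = 3 hosts.
So 3 is already optimal.

0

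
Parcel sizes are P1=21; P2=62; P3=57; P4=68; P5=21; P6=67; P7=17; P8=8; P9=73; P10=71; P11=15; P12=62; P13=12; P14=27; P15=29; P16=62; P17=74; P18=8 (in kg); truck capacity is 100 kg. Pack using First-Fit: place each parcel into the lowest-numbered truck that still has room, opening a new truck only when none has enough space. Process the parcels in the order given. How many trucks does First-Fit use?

9

truck 1: place P1 (21 kg), 79 kg left
truck 1: place P2 (62 kg), 17 kg left
truck 2: place P3 (57 kg), 43 kg left
truck 3: place P4 (68 kg), 32 kg left
truck 2: place P5 (21 kg), 22 kg left
truck 4: place P6 (67 kg), 33 kg left
truck 1: place P7 (17 kg), 0 kg left
truck 2: place P8 (8 kg), 14 kg left
truck 5: place P9 (73 kg), 27 kg left
truck 6: place P10 (71 kg), 29 kg left
truck 3: place P11 (15 kg), 17 kg left
truck 7: place P12 (62 kg), 38 kg left
truck 2: place P13 (12 kg), 2 kg left
truck 4: place P14 (27 kg), 6 kg left
truck 6: place P15 (29 kg), 0 kg left
truck 8: place P16 (62 kg), 38 kg left
truck 9: place P17 (74 kg), 26 kg left
truck 3: place P18 (8 kg), 9 kg left
Final trucks: [21,62,17] [57,21,8,12] [68,15,8] [67,27] [73] [71,29] [62] [62] [74].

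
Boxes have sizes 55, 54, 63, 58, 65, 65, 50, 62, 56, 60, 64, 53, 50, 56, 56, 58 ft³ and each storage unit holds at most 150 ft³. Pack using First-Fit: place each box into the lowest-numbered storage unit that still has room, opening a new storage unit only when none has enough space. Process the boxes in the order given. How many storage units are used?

8

storage unit 1: place 55 ft³, 95 ft³ left
storage unit 1: place 54 ft³, 41 ft³ left
storage unit 2: place 63 ft³, 87 ft³ left
storage unit 2: place 58 ft³, 29 ft³ left
storage unit 3: place 65 ft³, 85 ft³ left
storage unit 3: place 65 ft³, 20 ft³ left
storage unit 4: place 50 ft³, 100 ft³ left
storage unit 4: place 62 ft³, 38 ft³ left
storage unit 5: place 56 ft³, 94 ft³ left
storage unit 5: place 60 ft³, 34 ft³ left
storage unit 6: place 64 ft³, 86 ft³ left
storage unit 6: place 53 ft³, 33 ft³ left
storage unit 7: place 50 ft³, 100 ft³ left
storage unit 7: place 56 ft³, 44 ft³ left
storage unit 8: place 56 ft³, 94 ft³ left
storage unit 8: place 58 ft³, 36 ft³ left
Final storage units: [55,54] [63,58] [65,65] [50,62] [56,60] [64,53] [50,56] [56,58].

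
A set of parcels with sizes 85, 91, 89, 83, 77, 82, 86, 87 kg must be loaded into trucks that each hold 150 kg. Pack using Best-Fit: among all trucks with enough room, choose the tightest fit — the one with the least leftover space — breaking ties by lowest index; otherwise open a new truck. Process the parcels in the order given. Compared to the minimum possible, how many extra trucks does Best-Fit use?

0

Best-Fit: [85] [91] [89] [83] [77] [82] [86] [87] → 8 trucks.
8 parcels exceed 75 kg (half the capacity), and no two of those can share a truck, so at least 8 trucks are needed.
So 8 is already optimal.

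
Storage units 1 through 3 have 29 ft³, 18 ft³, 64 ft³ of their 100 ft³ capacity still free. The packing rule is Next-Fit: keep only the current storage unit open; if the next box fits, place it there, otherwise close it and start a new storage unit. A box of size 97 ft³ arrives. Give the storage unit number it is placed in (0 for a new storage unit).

0

Next-Fit only looks at storage unit 3, which has 64 ft³ free.
97 ft³ does not fit, so a new storage unit is opened.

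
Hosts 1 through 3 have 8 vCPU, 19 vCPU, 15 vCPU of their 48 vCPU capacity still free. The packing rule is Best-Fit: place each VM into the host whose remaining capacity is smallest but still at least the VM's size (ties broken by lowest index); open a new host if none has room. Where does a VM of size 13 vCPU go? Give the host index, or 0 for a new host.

Hosts with room: host 2 (19 vCPU), host 3 (15 vCPU).
Tightest fit is host 3 with 15 vCPU free.

3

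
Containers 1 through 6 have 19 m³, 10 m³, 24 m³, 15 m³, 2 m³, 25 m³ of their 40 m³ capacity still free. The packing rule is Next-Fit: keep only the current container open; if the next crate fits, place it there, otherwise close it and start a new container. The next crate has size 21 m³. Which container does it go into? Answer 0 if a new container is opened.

6

Next-Fit only looks at container 6, which has 25 m³ free.
21 m³ fits there.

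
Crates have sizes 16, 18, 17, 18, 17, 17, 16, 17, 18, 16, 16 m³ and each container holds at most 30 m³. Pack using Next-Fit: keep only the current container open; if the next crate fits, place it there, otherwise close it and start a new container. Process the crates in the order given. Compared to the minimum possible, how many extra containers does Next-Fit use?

Next-Fit: [16] [18] [17] [18] [17] [17] [16] [17] [18] [16] [16] → 11 containers.
11 crates exceed 15 m³ (half the capacity), and no two of those can share a container, so at least 11 containers are needed.
So 11 is already optimal.

0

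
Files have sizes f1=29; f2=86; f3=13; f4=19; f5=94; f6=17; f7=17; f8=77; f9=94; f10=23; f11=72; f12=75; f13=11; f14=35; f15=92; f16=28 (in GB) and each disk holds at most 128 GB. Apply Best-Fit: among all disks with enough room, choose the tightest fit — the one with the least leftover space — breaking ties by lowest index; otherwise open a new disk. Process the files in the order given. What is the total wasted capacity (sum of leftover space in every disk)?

f1 (29 GB) → disk 1 (remaining 99 GB)
f2 (86 GB) → disk 1 (remaining 13 GB)
f3 (13 GB) → disk 1 (remaining 0 GB)
f4 (19 GB) → disk 2 (remaining 109 GB)
f5 (94 GB) → disk 2 (remaining 15 GB)
f6 (17 GB) → disk 3 (remaining 111 GB)
f7 (17 GB) → disk 3 (remaining 94 GB)
f8 (77 GB) → disk 3 (remaining 17 GB)
f9 (94 GB) → disk 4 (remaining 34 GB)
f10 (23 GB) → disk 4 (remaining 11 GB)
f11 (72 GB) → disk 5 (remaining 56 GB)
f12 (75 GB) → disk 6 (remaining 53 GB)
f13 (11 GB) → disk 4 (remaining 0 GB)
f14 (35 GB) → disk 6 (remaining 18 GB)
f15 (92 GB) → disk 7 (remaining 36 GB)
f16 (28 GB) → disk 7 (remaining 8 GB)
7 disks × 128 GB = 896 GB; used 782 GB; unused 114 GB.

114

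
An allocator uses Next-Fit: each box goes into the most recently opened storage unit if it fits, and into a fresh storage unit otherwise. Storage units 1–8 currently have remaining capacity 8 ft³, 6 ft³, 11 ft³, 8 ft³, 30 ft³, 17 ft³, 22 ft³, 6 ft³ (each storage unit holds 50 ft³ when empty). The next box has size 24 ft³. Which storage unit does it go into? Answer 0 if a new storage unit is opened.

Next-Fit only looks at storage unit 8, which has 6 ft³ free.
24 ft³ does not fit, so a new storage unit is opened.

0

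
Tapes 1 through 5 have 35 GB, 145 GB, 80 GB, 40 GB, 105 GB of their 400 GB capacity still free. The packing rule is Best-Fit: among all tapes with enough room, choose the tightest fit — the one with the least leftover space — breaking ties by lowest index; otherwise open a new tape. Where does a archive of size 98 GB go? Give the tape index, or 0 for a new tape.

5

Tapes with room: tape 2 (145 GB), tape 5 (105 GB).
Tightest fit is tape 5 with 105 GB free.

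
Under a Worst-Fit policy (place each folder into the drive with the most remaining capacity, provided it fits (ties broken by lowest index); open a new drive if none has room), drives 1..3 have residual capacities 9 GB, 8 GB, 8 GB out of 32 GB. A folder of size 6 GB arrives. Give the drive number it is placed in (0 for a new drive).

Drives with room: drive 1 (9 GB), drive 2 (8 GB), drive 3 (8 GB).
Most room is drive 1 with 9 GB free.

1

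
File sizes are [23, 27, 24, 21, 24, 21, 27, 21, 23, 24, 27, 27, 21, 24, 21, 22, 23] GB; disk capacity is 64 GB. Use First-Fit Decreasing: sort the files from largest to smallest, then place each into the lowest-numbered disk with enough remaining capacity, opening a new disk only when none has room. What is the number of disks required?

Sorted descending: 27, 27, 27, 27, 24, 24, 24, 24, 23, 23, 23, 22, 21, 21, 21, 21, 21.
27 GB → disk 1 (remaining 37 GB)
27 GB → disk 1 (remaining 10 GB)
27 GB → disk 2 (remaining 37 GB)
27 GB → disk 2 (remaining 10 GB)
24 GB → disk 3 (remaining 40 GB)
24 GB → disk 3 (remaining 16 GB)
24 GB → disk 4 (remaining 40 GB)
24 GB → disk 4 (remaining 16 GB)
23 GB → disk 5 (remaining 41 GB)
23 GB → disk 5 (remaining 18 GB)
23 GB → disk 6 (remaining 41 GB)
22 GB → disk 6 (remaining 19 GB)
21 GB → disk 7 (remaining 43 GB)
21 GB → disk 7 (remaining 22 GB)
21 GB → disk 7 (remaining 1 GB)
21 GB → disk 8 (remaining 43 GB)
21 GB → disk 8 (remaining 22 GB)

8 disks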